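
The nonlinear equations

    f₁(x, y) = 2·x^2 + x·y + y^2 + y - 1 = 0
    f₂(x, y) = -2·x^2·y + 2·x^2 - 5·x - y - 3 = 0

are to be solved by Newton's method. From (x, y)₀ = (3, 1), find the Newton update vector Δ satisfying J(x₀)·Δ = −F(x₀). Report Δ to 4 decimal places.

(-1.4009, -0.6313)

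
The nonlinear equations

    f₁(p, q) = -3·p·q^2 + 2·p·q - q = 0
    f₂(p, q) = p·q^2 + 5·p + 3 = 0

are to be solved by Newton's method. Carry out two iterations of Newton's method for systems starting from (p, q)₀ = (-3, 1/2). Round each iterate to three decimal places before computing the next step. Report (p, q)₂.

(0.322, 8.325)

At (-3, 1/2): F = (-1.250, -12.750).
Jacobian J = [[-3·q^2 + 2·q, -6·p·q + 2·p - 1], [q^2 + 5, 2·p·q]].
At the point, J = [[0.250, 2.000], [5.250, -3.000]] (det J = -11.250).
Solving J·Δ = −F gives Δ = (2.600, 0.300).
Then the next iterate is (p, q)₁ = (-0.400, 0.800).
Round to (-0.400, 0.800) and repeat: F = (-0.672, 0.744), J = [[-0.320, 0.120], [5.640, -0.640]].
Δ = (0.722, 7.525), so (p, q)₂ = (0.322, 8.325).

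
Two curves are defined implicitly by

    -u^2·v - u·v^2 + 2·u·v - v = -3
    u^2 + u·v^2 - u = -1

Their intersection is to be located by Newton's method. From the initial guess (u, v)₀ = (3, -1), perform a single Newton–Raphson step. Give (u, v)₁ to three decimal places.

(1.533, -0.800)

At (3, -1): F = (4.000, 10.000).
Jacobian J = [[-2·u·v - v^2 + 2·v, -u^2 - 2·u·v + 2·u - 1], [2·u + v^2 - 1, 2·u·v]].
At the point, J = [[3.000, 2.000], [6.000, -6.000]] (det J = -30.000).
Solving J·Δ = −F gives Δ = (-1.467, 0.200).
Then the next iterate is (u, v)₁ = (1.533, -0.800).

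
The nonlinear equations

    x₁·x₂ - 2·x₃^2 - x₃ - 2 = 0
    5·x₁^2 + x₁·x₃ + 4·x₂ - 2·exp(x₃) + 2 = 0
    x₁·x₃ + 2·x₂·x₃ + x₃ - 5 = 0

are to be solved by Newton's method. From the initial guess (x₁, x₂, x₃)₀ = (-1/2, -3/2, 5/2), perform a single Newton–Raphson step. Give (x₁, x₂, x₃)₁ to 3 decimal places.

At (-1/2, -3/2, 5/2): F = (-16.250, -28.36499, -11.250).
Jacobian J = [[x₂, x₁, -4·x₃ - 1], [10·x₁ + x₃, 4, x₁ - 2·exp(x₃)], [x₃, 2·x₃, x₁ + 2·x₂ + 1]].
At the point, J = [[-1.500, -0.500, -11.000], [-2.500, 4.000, -24.86499], [2.500, 5.000, -2.500]] (det J = 110.21883).
Solving J·Δ = −F gives Δ = (8.139, -3.044, -2.449).
Then the next iterate is (x₁, x₂, x₃)₁ = (7.639, -4.544, 0.051).

(7.639, -4.544, 0.051)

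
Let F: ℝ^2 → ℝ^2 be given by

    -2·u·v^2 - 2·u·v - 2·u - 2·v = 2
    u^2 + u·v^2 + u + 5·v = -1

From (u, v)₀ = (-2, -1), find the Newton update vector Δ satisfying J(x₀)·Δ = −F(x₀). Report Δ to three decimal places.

At (-2, -1): F = (4.000, -4.000).
Jacobian J = [[-2·v^2 - 2·v - 2, -4·u·v - 2·u - 2], [2·u + v^2 + 1, 2·u·v + 5]].
At the point, J = [[-2.000, -6.000], [-2.000, 9.000]] (det J = -30.000).
Solving J·Δ = −F gives Δ = (0.400, 0.533).

(0.400, 0.533)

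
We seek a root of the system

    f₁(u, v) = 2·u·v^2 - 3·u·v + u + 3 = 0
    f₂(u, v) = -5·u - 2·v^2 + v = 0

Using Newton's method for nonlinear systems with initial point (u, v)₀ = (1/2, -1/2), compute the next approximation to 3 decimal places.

(1.857, 2.929)

At (1/2, -1/2): F = (4.500, -3.500).
Jacobian J = [[2·v^2 - 3·v + 1, 4·u·v - 3·u], [-5, -4·v + 1]].
At the point, J = [[3.000, -2.500], [-5.000, 3.000]] (det J = -3.500).
Solving J·Δ = −F gives Δ = (1.357, 3.429).
Then the next iterate is (u, v)₁ = (1.857, 2.929).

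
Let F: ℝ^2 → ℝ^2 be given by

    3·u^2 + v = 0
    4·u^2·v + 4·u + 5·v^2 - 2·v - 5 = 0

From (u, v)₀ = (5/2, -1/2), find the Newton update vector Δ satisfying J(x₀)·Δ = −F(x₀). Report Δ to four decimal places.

At (5/2, -1/2): F = (18.2500, -5.2500).
Jacobian J = [[6·u, 1], [8·u·v + 4, 4·u^2 + 10·v - 2]].
At the point, J = [[15.0000, 1.0000], [-6.0000, 18.0000]] (det J = 276.0000).
Solving J·Δ = −F gives Δ = (-1.2092, -0.1114).

(-1.2092, -0.1114)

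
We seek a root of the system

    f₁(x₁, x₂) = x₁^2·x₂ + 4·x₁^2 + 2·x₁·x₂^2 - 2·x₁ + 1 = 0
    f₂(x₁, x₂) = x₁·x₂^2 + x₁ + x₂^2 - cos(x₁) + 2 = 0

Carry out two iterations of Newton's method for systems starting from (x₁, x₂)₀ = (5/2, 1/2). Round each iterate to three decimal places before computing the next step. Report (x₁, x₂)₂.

(1.267, -0.227)

At (5/2, 1/2): F = (25.375, 6.17614).
Jacobian J = [[2·x₁·x₂ + 8·x₁ + 2·x₂^2 - 2, x₁^2 + 4·x₁·x₂], [x₂^2 + sin(x₁) + 1, 2·x₁·x₂ + 2·x₂]].
At the point, J = [[21.000, 11.250], [1.84847, 3.500]] (det J = 52.70469).
Solving J·Δ = −F gives Δ = (-0.367, -1.571).
Then the next iterate is (x₁, x₂)₁ = (2.133, -1.071).
Round to (2.133, -1.071) and repeat: F = (14.95332, 8.25973), J = [[12.78920, -4.58808], [2.99312, -6.71089]].
Δ = (-0.866, 0.844), so (x₁, x₂)₂ = (1.267, -0.227).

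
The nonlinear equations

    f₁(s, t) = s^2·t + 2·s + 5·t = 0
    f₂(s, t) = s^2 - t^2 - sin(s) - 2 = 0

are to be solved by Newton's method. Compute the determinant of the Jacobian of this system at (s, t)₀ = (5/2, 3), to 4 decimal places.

J = [[2·s·t + 2, s^2 + 5], [2·s - cos(s), -2·t]].
At the point, J = [[17.0000, 11.2500], [5.801144, -6.0000]].
det J = -167.2629.

-167.2629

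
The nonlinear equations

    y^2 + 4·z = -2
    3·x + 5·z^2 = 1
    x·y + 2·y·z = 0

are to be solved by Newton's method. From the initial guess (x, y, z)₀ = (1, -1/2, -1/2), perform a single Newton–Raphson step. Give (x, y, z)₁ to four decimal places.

At (1, -1/2, -1/2): F = (0.2500, 3.2500, 0.0000).
Jacobian J = [[0, 2·y, 4], [3, 0, 10·z], [y, x + 2·z, 2·y]].
At the point, J = [[0.0000, -1.0000, 4.0000], [3.0000, 0.0000, -5.0000], [-0.5000, 0.0000, -1.0000]] (det J = -5.5000).
Solving J·Δ = −F gives Δ = (-0.5909, 1.4318, 0.2955).
Then the next iterate is (x, y, z)₁ = (0.4091, 0.9318, -0.2045).

(0.4091, 0.9318, -0.2045)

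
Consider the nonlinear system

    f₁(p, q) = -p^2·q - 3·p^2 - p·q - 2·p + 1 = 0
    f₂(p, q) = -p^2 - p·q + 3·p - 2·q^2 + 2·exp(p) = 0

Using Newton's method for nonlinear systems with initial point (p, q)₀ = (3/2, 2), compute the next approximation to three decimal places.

(0.749, 1.472)

At (3/2, 2): F = (-16.250, 0.21338).
Jacobian J = [[-2·p·q - 6·p - q - 2, -p^2 - p], [-2·p - q + 2·exp(p) + 3, -p - 4·q]].
At the point, J = [[-19.000, -3.750], [6.96338, -9.500]] (det J = 206.61267).
Solving J·Δ = −F gives Δ = (-0.751, -0.528).
Then the next iterate is (p, q)₁ = (0.749, 1.472).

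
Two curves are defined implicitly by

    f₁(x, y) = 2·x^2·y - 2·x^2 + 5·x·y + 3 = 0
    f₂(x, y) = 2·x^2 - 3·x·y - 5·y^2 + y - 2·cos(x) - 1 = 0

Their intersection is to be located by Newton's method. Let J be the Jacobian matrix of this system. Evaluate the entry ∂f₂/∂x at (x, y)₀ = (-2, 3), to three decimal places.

-18.819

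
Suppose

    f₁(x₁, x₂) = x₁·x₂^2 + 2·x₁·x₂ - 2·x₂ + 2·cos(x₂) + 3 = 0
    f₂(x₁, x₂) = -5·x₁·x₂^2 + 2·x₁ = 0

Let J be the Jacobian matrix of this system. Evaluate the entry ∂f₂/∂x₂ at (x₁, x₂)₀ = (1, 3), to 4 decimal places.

∂f₂/∂x₂ = -10·x₁·x₂.
At (1, 3) this is -30.0000.

-30.0000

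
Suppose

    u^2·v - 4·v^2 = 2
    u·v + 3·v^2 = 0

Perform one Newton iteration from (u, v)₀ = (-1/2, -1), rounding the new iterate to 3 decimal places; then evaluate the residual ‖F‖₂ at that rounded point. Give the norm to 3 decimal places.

26.598

At (-1/2, -1): F = (-6.250, 3.500).
Jacobian J = [[2·u·v, u^2 - 8·v], [v, u + 6·v]].
At the point, J = [[1.000, 8.250], [-1.000, -6.500]] (det J = 1.750).
Solving J·Δ = −F gives Δ = (-6.714, 1.571).
Then the next iterate is (u, v)₁ = (-7.214, 0.571).
Re-evaluating at (-7.214, 0.571): F = (26.41170, -3.14107), so ‖F‖₂ = 26.598.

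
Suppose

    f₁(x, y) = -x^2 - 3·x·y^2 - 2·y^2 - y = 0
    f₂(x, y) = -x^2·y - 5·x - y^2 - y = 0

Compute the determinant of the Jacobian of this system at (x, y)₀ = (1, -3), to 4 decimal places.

J = [[-2·x - 3·y^2, -6·x·y - 4·y - 1], [-2·x·y - 5, -x^2 - 2·y - 1]].
At the point, J = [[-29.0000, 29.0000], [1.0000, 4.0000]].
det J = -145.0000.

-145.0000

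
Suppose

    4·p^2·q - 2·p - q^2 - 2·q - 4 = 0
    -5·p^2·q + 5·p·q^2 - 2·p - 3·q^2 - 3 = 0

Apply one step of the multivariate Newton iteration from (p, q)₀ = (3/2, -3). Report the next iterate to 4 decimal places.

At (3/2, -3): F = (-37.0000, 68.2500).
Jacobian J = [[8·p·q - 2, 4·p^2 - 2·q - 2], [-10·p·q + 5·q^2 - 2, -5·p^2 + 10·p·q - 6·q]].
At the point, J = [[-38.0000, 13.0000], [88.0000, -38.2500]] (det J = 309.5000).
Solving J·Δ = −F gives Δ = (-1.7060, -2.1405).
Then the next iterate is (p, q)₁ = (-0.2060, -5.1405).

(-0.2060, -5.1405)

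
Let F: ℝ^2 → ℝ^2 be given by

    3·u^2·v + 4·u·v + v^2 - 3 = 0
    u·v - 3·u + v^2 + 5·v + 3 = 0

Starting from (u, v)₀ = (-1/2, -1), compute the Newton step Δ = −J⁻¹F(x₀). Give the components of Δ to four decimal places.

(0.0887, -0.2581)

At (-1/2, -1): F = (-0.7500, 1.0000).
Jacobian J = [[6·u·v + 4·v, 3·u^2 + 4·u + 2·v], [v - 3, u + 2·v + 5]].
At the point, J = [[-1.0000, -3.2500], [-4.0000, 2.5000]] (det J = -15.5000).
Solving J·Δ = −F gives Δ = (0.0887, -0.2581).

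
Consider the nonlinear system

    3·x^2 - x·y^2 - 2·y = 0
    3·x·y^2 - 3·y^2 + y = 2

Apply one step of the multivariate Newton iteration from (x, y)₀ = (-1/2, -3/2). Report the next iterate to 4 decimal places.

(-0.0619, -0.7643)

At (-1/2, -3/2): F = (4.8750, -13.6250).
Jacobian J = [[6·x - y^2, -2·x·y - 2], [3·y^2, 6·x·y - 6·y + 1]].
At the point, J = [[-5.2500, -3.5000], [6.7500, 14.5000]] (det J = -52.5000).
Solving J·Δ = −F gives Δ = (0.4381, 0.7357).
Then the next iterate is (x, y)₁ = (-0.0619, -0.7643).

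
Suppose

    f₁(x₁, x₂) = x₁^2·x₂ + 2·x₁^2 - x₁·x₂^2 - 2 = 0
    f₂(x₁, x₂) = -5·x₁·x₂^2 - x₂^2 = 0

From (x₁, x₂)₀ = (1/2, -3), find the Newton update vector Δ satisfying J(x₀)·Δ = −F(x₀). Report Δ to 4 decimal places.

(-0.6176, 0.1765)

At (1/2, -3): F = (-6.7500, -31.5000).
Jacobian J = [[2·x₁·x₂ + 4·x₁ - x₂^2, x₁^2 - 2·x₁·x₂], [-5·x₂^2, -10·x₁·x₂ - 2·x₂]].
At the point, J = [[-10.0000, 3.2500], [-45.0000, 21.0000]] (det J = -63.7500).
Solving J·Δ = −F gives Δ = (-0.6176, 0.1765).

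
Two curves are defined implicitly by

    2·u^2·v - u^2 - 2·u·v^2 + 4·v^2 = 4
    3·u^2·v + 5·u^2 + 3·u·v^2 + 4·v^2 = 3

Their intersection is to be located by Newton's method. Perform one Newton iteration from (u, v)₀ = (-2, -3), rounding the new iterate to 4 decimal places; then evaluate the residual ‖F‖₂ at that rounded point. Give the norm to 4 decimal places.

13.5807

At (-2, -3): F = (40.0000, -37.0000).
Jacobian J = [[4·u·v - 2·u - 2·v^2, 2·u^2 - 4·u·v + 8·v], [6·u·v + 10·u + 3·v^2, 3·u^2 + 6·u·v + 8·v]].
At the point, J = [[10.0000, -40.0000], [43.0000, 24.0000]] (det J = 1960.0000).
Solving J·Δ = −F gives Δ = (0.2653, 1.0663).
Then the next iterate is (u, v)₁ = (-1.7347, -1.9337).
Re-evaluating at (-1.7347, -1.9337): F = (9.282646, -9.913023), so ‖F‖₂ = 13.5807.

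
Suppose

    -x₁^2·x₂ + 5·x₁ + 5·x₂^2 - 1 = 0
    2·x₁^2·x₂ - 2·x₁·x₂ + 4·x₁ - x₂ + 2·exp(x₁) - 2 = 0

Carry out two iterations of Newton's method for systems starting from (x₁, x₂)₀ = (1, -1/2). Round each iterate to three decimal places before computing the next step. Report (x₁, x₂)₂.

(-0.077, -0.530)

At (1, -1/2): F = (5.750, 7.93656).
Jacobian J = [[-2·x₁·x₂ + 5, -x₁^2 + 10·x₂], [4·x₁·x₂ - 2·x₂ + 2·exp(x₁) + 4, 2·x₁^2 - 2·x₁ - 1]].
At the point, J = [[6.000, -6.000], [8.43656, -1.000]] (det J = 44.61938).
Solving J·Δ = −F gives Δ = (-0.938, 0.020).
Then the next iterate is (x₁, x₂)₁ = (0.062, -0.480).
Round to (0.062, -0.480) and repeat: F = (0.46385, 0.91175), J = [[5.05952, -4.80384], [6.96888, -1.11631]].
Δ = (-0.139, -0.050), so (x₁, x₂)₂ = (-0.077, -0.530).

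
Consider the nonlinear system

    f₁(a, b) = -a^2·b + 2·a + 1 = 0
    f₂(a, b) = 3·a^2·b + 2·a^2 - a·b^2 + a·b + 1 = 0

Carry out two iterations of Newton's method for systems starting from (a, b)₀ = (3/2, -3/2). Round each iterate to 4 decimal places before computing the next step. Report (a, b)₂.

(-0.3571, -4.3302)

At (3/2, -3/2): F = (7.3750, -10.2500).
Jacobian J = [[-2·a·b + 2, -a^2], [6·a·b + 4·a - b^2 + b, 3·a^2 - 2·a·b + a]].
At the point, J = [[6.5000, -2.2500], [-11.2500, 12.7500]] (det J = 57.5625).
Solving J·Δ = −F gives Δ = (-1.2329, -0.2839).
Then the next iterate is (a, b)₁ = (0.2671, -1.7839).
Round to (0.2671, -1.7839) and repeat: F = (1.661468, -0.565590), J = [[2.952959, -0.071342], [-6.756677, 1.434087]].
Δ = (-0.6242, -2.5463), so (a, b)₂ = (-0.3571, -4.3302).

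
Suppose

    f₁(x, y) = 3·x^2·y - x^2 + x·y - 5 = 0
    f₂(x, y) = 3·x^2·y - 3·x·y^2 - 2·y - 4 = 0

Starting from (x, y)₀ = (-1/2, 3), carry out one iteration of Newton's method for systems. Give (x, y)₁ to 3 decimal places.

At (-1/2, 3): F = (-4.500, 5.750).
Jacobian J = [[6·x·y - 2·x + y, 3·x^2 + x], [6·x·y - 3·y^2, 3·x^2 - 6·x·y - 2]].
At the point, J = [[-5.000, 0.250], [-36.000, 7.750]] (det J = -29.750).
Solving J·Δ = −F gives Δ = (-1.221, -6.412).
Then the next iterate is (x, y)₁ = (-1.721, -3.412).

(-1.721, -3.412)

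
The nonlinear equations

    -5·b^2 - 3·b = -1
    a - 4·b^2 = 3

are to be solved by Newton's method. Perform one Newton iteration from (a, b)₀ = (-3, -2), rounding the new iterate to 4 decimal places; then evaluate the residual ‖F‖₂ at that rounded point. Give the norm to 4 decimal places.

At (-3, -2): F = (-13.0000, -22.0000).
Jacobian J = [[0, -10·b - 3], [1, -8·b]].
At the point, J = [[0.0000, 17.0000], [1.0000, 16.0000]] (det J = -17.0000).
Solving J·Δ = −F gives Δ = (9.7647, 0.7647).
Then the next iterate is (a, b)₁ = (6.7647, -1.2353).
Re-evaluating at (6.7647, -1.2353): F = (-2.923930, -2.339164), so ‖F‖₂ = 3.7445.

3.7445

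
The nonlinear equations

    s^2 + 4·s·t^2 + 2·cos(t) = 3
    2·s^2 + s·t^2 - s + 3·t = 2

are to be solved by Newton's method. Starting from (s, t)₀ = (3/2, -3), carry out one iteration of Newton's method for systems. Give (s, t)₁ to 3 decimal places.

(1.918, -1.108)

At (3/2, -3): F = (51.27002, 5.500).
Jacobian J = [[2·s + 4·t^2, 8·s·t - 2·sin(t)], [4·s + t^2 - 1, 2·s·t + 3]].
At the point, J = [[39.000, -35.71776], [14.000, -6.000]] (det J = 266.04864).
Solving J·Δ = −F gives Δ = (0.418, 1.892).
Then the next iterate is (s, t)₁ = (1.918, -1.108).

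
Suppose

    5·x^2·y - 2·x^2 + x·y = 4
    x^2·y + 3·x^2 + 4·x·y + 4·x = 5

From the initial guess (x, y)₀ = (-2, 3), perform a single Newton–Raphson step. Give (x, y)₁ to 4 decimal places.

(-2.1941, 0.1382)

At (-2, 3): F = (42.0000, -13.0000).
Jacobian J = [[10·x·y - 4·x + y, 5·x^2 + x], [2·x·y + 6·x + 4·y + 4, x^2 + 4·x]].
At the point, J = [[-49.0000, 18.0000], [-8.0000, -4.0000]] (det J = 340.0000).
Solving J·Δ = −F gives Δ = (-0.1941, -2.8618).
Then the next iterate is (x, y)₁ = (-2.1941, 0.1382).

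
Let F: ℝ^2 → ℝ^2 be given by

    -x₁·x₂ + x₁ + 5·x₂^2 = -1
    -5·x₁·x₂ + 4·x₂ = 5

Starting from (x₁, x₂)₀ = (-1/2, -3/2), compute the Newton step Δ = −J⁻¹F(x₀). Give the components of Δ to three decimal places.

(1.139, 0.955)

At (-1/2, -3/2): F = (11.000, -14.750).
Jacobian J = [[-x₂ + 1, -x₁ + 10·x₂], [-5·x₂, -5·x₁ + 4]].
At the point, J = [[2.500, -14.500], [7.500, 6.500]] (det J = 125.000).
Solving J·Δ = −F gives Δ = (1.139, 0.955).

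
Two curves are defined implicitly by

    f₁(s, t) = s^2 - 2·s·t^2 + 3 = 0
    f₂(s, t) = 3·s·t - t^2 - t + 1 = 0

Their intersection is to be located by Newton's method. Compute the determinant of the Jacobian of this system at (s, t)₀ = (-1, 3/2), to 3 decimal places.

18.500

J = [[2·s - 2·t^2, -4·s·t], [3·t, 3·s - 2·t - 1]].
At the point, J = [[-6.500, 6.000], [4.500, -7.000]].
det J = 18.500.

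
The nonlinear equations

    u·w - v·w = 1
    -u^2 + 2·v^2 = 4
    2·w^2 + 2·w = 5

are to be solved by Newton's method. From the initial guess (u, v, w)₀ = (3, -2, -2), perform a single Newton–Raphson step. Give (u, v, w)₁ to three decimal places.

At (3, -2, -2): F = (-11.000, -5.000, -1.000).
Jacobian J = [[w, -w, u - v], [-2·u, 4·v, 0], [0, 0, 4·w + 2]].
At the point, J = [[-2.000, 2.000, 5.000], [-6.000, -8.000, 0.000], [0.000, 0.000, -6.000]] (det J = -168.000).
Solving J·Δ = −F gives Δ = (-3.738, 2.179, -0.167).
Then the next iterate is (u, v, w)₁ = (-0.738, 0.179, -2.167).

(-0.738, 0.179, -2.167)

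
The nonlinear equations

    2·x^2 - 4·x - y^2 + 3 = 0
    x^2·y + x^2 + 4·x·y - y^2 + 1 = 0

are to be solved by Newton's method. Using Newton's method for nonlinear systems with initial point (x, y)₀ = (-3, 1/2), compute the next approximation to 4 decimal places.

(-0.8465, -1.2061)

At (-3, 1/2): F = (32.7500, 8.2500).
Jacobian J = [[4·x - 4, -2·y], [2·x·y + 2·x + 4·y, x^2 + 4·x - 2·y]].
At the point, J = [[-16.0000, -1.0000], [-7.0000, -4.0000]] (det J = 57.0000).
Solving J·Δ = −F gives Δ = (2.1535, -1.7061).
Then the next iterate is (x, y)₁ = (-0.8465, -1.2061).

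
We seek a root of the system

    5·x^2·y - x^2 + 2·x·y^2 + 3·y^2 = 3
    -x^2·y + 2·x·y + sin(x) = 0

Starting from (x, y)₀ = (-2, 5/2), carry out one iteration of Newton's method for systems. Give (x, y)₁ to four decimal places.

At (-2, 5/2): F = (36.7500, -20.909297).
Jacobian J = [[10·x·y - 2·x + 2·y^2, 5·x^2 + 4·x·y + 6·y], [-2·x·y + 2·y + cos(x), -x^2 + 2·x]].
At the point, J = [[-33.5000, 15.0000], [14.583853, -8.0000]] (det J = 49.242203).
Solving J·Δ = −F gives Δ = (-0.3988, -3.3407).
Then the next iterate is (x, y)₁ = (-2.3988, -0.8407).

(-2.3988, -0.8407)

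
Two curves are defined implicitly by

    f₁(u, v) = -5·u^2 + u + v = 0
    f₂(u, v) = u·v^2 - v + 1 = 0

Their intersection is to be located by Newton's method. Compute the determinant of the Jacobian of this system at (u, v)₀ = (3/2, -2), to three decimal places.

J = [[-10·u + 1, 1], [v^2, 2·u·v - 1]].
At the point, J = [[-14.000, 1.000], [4.000, -7.000]].
det J = 94.000.

94.000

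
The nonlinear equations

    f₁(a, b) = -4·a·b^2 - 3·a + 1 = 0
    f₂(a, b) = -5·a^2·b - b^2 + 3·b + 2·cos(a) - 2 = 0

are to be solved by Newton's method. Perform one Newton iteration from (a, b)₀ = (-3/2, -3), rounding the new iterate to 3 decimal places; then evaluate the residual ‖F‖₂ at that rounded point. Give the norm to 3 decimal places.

At (-3/2, -3): F = (59.500, 13.89147).
Jacobian J = [[-4·b^2 - 3, -8·a·b], [-10·a·b - 2·sin(a), -5·a^2 - 2·b + 3]].
At the point, J = [[-39.000, -36.000], [-43.00501, -2.250]] (det J = -1460.43036).
Solving J·Δ = −F gives Δ = (0.251, 1.381).
Then the next iterate is (a, b)₁ = (-1.249, -1.619).
Re-evaluating at (-1.249, -1.619): F = (17.84232, 3.78259), so ‖F‖₂ = 18.239.

18.239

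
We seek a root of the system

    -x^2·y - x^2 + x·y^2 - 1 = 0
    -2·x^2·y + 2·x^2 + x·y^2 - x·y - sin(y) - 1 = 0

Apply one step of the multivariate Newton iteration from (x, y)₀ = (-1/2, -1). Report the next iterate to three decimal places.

At (-1/2, -1): F = (-1.500, -0.15853).
Jacobian J = [[-2·x·y - 2·x + y^2, -x^2 + 2·x·y], [-4·x·y + 4·x + y^2 - y, -2·x^2 + 2·x·y - x - cos(y)]].
At the point, J = [[1.000, 0.750], [-2.000, 0.45970]] (det J = 1.95970).
Solving J·Δ = −F gives Δ = (0.291, 1.612).
Then the next iterate is (x, y)₁ = (-0.209, 0.612).

(-0.209, 0.612)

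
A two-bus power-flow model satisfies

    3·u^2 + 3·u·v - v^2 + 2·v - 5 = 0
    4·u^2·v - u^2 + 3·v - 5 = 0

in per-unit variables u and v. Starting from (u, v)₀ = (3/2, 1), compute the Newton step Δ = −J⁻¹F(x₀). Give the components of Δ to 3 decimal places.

At (3/2, 1): F = (7.250, 4.750).
Jacobian J = [[6·u + 3·v, 3·u - 2·v + 2], [8·u·v - 2·u, 4·u^2 + 3]].
At the point, J = [[12.000, 4.500], [9.000, 12.000]] (det J = 103.500).
Solving J·Δ = −F gives Δ = (-0.634, 0.080).

(-0.634, 0.080)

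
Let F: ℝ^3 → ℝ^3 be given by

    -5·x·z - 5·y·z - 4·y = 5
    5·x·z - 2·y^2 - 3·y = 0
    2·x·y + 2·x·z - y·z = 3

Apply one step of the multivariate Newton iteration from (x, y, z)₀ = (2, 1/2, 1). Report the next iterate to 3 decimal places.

At (2, 1/2, 1): F = (-19.500, 8.000, 2.500).
Jacobian J = [[-5·z, -5·z - 4, -5·x - 5·y], [5·z, -4·y - 3, 5·x], [2·y + 2·z, 2·x - z, 2·x - y]].
At the point, J = [[-5.000, -9.000, -12.500], [5.000, -5.000, 10.000], [3.000, 3.000, 3.500]] (det J = -250.000).
Solving J·Δ = −F gives Δ = (1.988, -0.460, -2.024).
Then the next iterate is (x, y, z)₁ = (3.988, 0.040, -1.024).

(3.988, 0.040, -1.024)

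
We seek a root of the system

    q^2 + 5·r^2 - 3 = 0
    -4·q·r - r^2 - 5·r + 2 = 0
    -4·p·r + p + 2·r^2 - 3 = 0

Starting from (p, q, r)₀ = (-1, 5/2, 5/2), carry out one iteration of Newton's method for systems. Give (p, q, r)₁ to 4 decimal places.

(-0.3574, 0.1417, 1.5917)

At (-1, 5/2, 5/2): F = (34.5000, -41.7500, 18.5000).
Jacobian J = [[0, 2·q, 10·r], [0, -4·r, -4·q - 2·r - 5], [-4·r + 1, 0, -4·p + 4·r]].
At the point, J = [[0.0000, 5.0000, 25.0000], [0.0000, -10.0000, -20.0000], [-9.0000, 0.0000, 14.0000]] (det J = -1350.0000).
Solving J·Δ = −F gives Δ = (0.6426, -2.3583, -0.9083).
Then the next iterate is (p, q, r)₁ = (-0.3574, 0.1417, 1.5917).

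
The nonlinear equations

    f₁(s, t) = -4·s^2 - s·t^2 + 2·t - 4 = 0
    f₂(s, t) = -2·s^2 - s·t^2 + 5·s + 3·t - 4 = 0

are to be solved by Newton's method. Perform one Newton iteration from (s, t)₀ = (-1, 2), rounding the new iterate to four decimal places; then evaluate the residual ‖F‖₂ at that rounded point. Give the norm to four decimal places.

20.0998

At (-1, 2): F = (0.0000, -1.0000).
Jacobian J = [[-8·s - t^2, -2·s·t + 2], [-4·s - t^2 + 5, -2·s·t + 3]].
At the point, J = [[4.0000, 6.0000], [5.0000, 7.0000]] (det J = -2.0000).
Solving J·Δ = −F gives Δ = (3.0000, -2.0000).
Then the next iterate is (s, t)₁ = (2.0000, 0.0000).
Re-evaluating at (2.0000, 0.0000): F = (-20.0000, -2.0000), so ‖F‖₂ = 20.0998.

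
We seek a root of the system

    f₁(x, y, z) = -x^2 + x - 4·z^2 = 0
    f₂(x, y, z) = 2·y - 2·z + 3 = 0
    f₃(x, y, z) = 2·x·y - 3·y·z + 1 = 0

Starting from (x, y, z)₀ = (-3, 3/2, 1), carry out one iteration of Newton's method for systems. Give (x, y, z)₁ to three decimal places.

(0.688, 0.727, 2.227)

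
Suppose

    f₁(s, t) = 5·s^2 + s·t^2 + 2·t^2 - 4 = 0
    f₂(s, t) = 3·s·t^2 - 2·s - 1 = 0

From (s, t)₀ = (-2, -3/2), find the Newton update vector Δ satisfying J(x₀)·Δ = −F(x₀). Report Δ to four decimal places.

At (-2, -3/2): F = (16.0000, -10.5000).
Jacobian J = [[10·s + t^2, 2·s·t + 4·t], [3·t^2 - 2, 6·s·t]].
At the point, J = [[-17.7500, 0.0000], [4.7500, 18.0000]] (det J = -319.5000).
Solving J·Δ = −F gives Δ = (0.9014, 0.3455).

(0.9014, 0.3455)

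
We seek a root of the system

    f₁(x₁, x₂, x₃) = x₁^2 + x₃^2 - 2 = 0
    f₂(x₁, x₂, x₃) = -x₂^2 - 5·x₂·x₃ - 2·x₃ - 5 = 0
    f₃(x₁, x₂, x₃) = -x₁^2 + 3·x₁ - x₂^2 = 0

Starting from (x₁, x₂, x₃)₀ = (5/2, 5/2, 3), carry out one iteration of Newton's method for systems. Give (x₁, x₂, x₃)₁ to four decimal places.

(2.6359, 1.4456, 0.6784)

At (5/2, 5/2, 3): F = (13.2500, -54.7500, -5.0000).
Jacobian J = [[2·x₁, 0, 2·x₃], [0, -2·x₂ - 5·x₃, -5·x₂ - 2], [-2·x₁ + 3, -2·x₂, 0]].
At the point, J = [[5.0000, 0.0000, 6.0000], [0.0000, -20.0000, -14.5000], [-2.0000, -5.0000, 0.0000]] (det J = -602.5000).
Solving J·Δ = −F gives Δ = (0.1359, -1.0544, -2.3216).
Then the next iterate is (x₁, x₂, x₃)₁ = (2.6359, 1.4456, 0.6784).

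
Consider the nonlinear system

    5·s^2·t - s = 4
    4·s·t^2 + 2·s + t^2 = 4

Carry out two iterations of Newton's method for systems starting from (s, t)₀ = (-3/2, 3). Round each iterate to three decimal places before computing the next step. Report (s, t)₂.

(-1.175, 0.303)

At (-3/2, 3): F = (31.250, -52.000).
Jacobian J = [[10·s·t - 1, 5·s^2], [4·t^2 + 2, 8·s·t + 2·t]].
At the point, J = [[-46.000, 11.250], [38.000, -30.000]] (det J = 952.500).
Solving J·Δ = −F gives Δ = (0.370, -1.265).
Then the next iterate is (s, t)₁ = (-1.130, 1.735).
Round to (-1.130, 1.735) and repeat: F = (8.20711, -16.85599), J = [[-20.60550, 6.38450], [14.04090, -12.21440]].
Δ = (-0.045, -1.432), so (s, t)₂ = (-1.175, 0.303).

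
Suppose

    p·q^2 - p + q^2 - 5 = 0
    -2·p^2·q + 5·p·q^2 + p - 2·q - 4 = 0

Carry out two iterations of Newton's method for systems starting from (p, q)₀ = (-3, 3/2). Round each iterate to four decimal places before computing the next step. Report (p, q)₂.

(-4.2060, -0.3964)

At (-3, 3/2): F = (-6.5000, -70.7500).
Jacobian J = [[q^2 - 1, 2·p·q + 2·q], [-4·p·q + 5·q^2 + 1, -2·p^2 + 10·p·q - 2]].
At the point, J = [[1.2500, -6.0000], [30.2500, -65.0000]] (det J = 100.2500).
Solving J·Δ = −F gives Δ = (0.0200, -1.0792).
Then the next iterate is (p, q)₁ = (-2.9800, 0.4208).
Round to (-2.9800, 0.4208) and repeat: F = (-2.370604, -17.933727), J = [[-0.822927, -1.666368], [6.901299, -32.300640]].
Δ = (-1.2260, -0.8172), so (p, q)₂ = (-4.2060, -0.3964).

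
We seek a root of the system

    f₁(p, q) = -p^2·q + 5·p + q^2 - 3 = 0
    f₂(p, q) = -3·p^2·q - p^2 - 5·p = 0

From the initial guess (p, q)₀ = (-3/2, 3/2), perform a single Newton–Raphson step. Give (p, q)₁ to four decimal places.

At (-3/2, 3/2): F = (-11.6250, -4.8750).
Jacobian J = [[-2·p·q + 5, -p^2 + 2·q], [-6·p·q - 2·p - 5, -3·p^2]].
At the point, J = [[9.5000, 0.7500], [11.5000, -6.7500]] (det J = -72.7500).
Solving J·Δ = −F gives Δ = (1.1289, 1.2010).
Then the next iterate is (p, q)₁ = (-0.3711, 2.7010).

(-0.3711, 2.7010)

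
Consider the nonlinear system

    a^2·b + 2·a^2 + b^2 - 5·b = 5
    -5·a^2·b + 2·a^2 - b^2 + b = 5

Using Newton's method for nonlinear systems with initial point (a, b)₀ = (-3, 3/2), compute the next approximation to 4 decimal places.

(-2.1905, 0.8929)

At (-3, 3/2): F = (21.2500, -55.2500).
Jacobian J = [[2·a·b + 4·a, a^2 + 2·b - 5], [-10·a·b + 4·a, -5·a^2 - 2·b + 1]].
At the point, J = [[-21.0000, 7.0000], [33.0000, -47.0000]] (det J = 756.0000).
Solving J·Δ = −F gives Δ = (0.8095, -0.6071).
Then the next iterate is (a, b)₁ = (-2.1905, 0.8929).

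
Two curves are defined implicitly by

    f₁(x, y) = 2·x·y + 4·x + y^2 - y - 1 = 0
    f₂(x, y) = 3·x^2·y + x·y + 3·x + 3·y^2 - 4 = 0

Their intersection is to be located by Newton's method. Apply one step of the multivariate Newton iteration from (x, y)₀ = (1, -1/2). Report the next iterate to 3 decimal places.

(0.083, 1.292)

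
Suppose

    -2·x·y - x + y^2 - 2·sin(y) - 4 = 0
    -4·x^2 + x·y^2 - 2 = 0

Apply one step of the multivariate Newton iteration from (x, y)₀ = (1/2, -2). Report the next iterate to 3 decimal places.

(-1.301, -2.500)

At (1/2, -2): F = (3.31859, -1.000).
Jacobian J = [[-2·y - 1, -2·x + 2·y - 2·cos(y)], [-8·x + y^2, 2·x·y]].
At the point, J = [[3.000, -4.16771], [0.000, -2.000]] (det J = -6.000).
Solving J·Δ = −F gives Δ = (-1.801, -0.500).
Then the next iterate is (x, y)₁ = (-1.301, -2.500).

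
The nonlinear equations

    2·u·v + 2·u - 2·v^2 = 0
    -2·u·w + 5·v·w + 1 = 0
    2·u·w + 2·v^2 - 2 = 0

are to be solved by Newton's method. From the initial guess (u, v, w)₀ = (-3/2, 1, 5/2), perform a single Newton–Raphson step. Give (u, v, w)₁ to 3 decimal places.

(-0.319, 0.532, 1.344)

At (-3/2, 1, 5/2): F = (-8.000, 21.000, -7.500).
Jacobian J = [[2·v + 2, 2·u - 4·v, 0], [-2·w, 5·w, -2·u + 5·v], [2·w, 4·v, 2·u]].
At the point, J = [[4.000, -7.000, 0.000], [-5.000, 12.500, 8.000], [5.000, 4.000, -3.000]] (det J = -453.000).
Solving J·Δ = −F gives Δ = (1.181, -0.468, -1.156).
Then the next iterate is (u, v, w)₁ = (-0.319, 0.532, 1.344).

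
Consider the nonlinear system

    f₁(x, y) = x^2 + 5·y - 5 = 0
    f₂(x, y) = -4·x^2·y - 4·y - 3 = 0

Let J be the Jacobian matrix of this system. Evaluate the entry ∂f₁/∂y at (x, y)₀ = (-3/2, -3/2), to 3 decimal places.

5.000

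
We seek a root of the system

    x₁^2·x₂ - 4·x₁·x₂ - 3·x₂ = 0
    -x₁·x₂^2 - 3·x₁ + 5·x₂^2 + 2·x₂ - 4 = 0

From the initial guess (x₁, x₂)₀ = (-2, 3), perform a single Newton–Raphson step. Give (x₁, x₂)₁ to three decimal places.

(-1.421, 1.544)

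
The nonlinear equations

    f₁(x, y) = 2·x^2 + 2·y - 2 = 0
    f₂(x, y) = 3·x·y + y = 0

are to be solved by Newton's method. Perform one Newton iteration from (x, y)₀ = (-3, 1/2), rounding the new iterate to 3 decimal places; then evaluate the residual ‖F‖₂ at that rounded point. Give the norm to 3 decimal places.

At (-3, 1/2): F = (17.000, -4.000).
Jacobian J = [[4·x, 2], [3·y, 3·x + 1]].
At the point, J = [[-12.000, 2.000], [1.500, -8.000]] (det J = 93.000).
Solving J·Δ = −F gives Δ = (1.376, -0.242).
Then the next iterate is (x, y)₁ = (-1.624, 0.258).
Re-evaluating at (-1.624, 0.258): F = (3.79075, -0.99898), so ‖F‖₂ = 3.920.

3.920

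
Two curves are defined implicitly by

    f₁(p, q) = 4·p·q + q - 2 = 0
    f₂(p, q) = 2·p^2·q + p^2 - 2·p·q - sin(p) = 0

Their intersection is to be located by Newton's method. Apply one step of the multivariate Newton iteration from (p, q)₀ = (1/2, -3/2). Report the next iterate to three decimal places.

(-0.141, -0.616)

At (1/2, -3/2): F = (-6.500, 0.52057).
Jacobian J = [[4·q, 4·p + 1], [4·p·q + 2·p - 2·q - cos(p), 2·p^2 - 2·p]].
At the point, J = [[-6.000, 3.000], [0.12242, -0.500]] (det J = 2.63275).
Solving J·Δ = −F gives Δ = (-0.641, 0.884).
Then the next iterate is (p, q)₁ = (-0.141, -0.616).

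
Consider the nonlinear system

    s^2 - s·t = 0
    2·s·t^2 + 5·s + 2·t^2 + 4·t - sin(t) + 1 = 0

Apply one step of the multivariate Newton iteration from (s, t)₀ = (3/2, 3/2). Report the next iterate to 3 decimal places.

(0.629, 0.629)

At (3/2, 3/2): F = (0.000, 24.75251).
Jacobian J = [[2·s - t, -s], [2·t^2 + 5, 4·s·t + 4·t - cos(t) + 4]].
At the point, J = [[1.500, -1.500], [9.500, 18.92926]] (det J = 42.64389).
Solving J·Δ = −F gives Δ = (-0.871, -0.871).
Then the next iterate is (s, t)₁ = (0.629, 0.629).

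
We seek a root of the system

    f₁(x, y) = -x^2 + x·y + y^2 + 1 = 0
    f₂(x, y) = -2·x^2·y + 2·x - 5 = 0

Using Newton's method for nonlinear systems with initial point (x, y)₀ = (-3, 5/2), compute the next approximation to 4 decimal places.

(-1.7166, 1.6705)

At (-3, 5/2): F = (-9.2500, -56.0000).
Jacobian J = [[-2·x + y, x + 2·y], [-4·x·y + 2, -2·x^2]].
At the point, J = [[8.5000, 2.0000], [32.0000, -18.0000]] (det J = -217.0000).
Solving J·Δ = −F gives Δ = (1.2834, -0.8295).
Then the next iterate is (x, y)₁ = (-1.7166, 1.6705).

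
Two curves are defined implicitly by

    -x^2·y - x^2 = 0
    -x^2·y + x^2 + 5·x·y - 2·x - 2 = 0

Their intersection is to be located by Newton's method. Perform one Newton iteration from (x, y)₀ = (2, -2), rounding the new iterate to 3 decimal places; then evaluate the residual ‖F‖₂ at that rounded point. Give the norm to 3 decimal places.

15.418

At (2, -2): F = (4.000, -14.000).
Jacobian J = [[-2·x·y - 2·x, -x^2], [-2·x·y + 2·x + 5·y - 2, -x^2 + 5·x]].
At the point, J = [[4.000, -4.000], [0.000, 6.000]] (det J = 24.000).
Solving J·Δ = −F gives Δ = (1.333, 2.333).
Then the next iterate is (x, y)₁ = (3.333, 0.333).
Re-evaluating at (3.333, 0.333): F = (-14.80815, 4.29307), so ‖F‖₂ = 15.418.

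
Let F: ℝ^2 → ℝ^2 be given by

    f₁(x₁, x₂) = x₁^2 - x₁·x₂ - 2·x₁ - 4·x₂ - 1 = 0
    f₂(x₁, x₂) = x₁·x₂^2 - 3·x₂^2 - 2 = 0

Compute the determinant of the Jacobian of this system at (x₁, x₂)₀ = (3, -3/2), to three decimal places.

15.750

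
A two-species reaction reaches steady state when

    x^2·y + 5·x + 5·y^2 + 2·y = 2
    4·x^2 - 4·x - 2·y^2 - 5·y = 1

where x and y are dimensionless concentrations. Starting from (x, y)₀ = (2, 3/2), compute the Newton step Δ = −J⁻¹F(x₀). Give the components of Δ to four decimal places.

(-0.5516, -1.0563)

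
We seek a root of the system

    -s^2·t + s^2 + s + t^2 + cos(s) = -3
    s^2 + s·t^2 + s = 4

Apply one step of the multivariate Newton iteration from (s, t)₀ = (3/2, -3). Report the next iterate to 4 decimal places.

(-119.9481, -176.9528)

At (3/2, -3): F = (22.570737, 13.2500).
Jacobian J = [[-2·s·t + 2·s - sin(s) + 1, -s^2 + 2·t], [2·s + t^2 + 1, 2·s·t]].
At the point, J = [[12.002505, -8.2500], [13.0000, -9.0000]] (det J = -0.772545).
Solving J·Δ = −F gives Δ = (-121.4481, -173.9528).
Then the next iterate is (s, t)₁ = (-119.9481, -176.9528).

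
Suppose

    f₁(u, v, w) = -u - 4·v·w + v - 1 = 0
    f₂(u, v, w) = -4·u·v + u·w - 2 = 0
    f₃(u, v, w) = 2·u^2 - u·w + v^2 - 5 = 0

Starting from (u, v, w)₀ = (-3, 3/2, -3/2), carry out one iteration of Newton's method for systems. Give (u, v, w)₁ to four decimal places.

(-1.9193, 0.7135, -0.5143)

At (-3, 3/2, -3/2): F = (12.5000, 20.5000, 10.7500).
Jacobian J = [[-1, -4·w + 1, -4·v], [-4·v + w, -4·u, u], [4·u - w, 2·v, -u]].
At the point, J = [[-1.0000, 7.0000, -6.0000], [-7.5000, 12.0000, -3.0000], [-10.5000, 3.0000, 3.0000]] (det J = -288.0000).
Solving J·Δ = −F gives Δ = (1.0807, -0.7865, 0.9857).
Then the next iterate is (u, v, w)₁ = (-1.9193, 0.7135, -0.5143).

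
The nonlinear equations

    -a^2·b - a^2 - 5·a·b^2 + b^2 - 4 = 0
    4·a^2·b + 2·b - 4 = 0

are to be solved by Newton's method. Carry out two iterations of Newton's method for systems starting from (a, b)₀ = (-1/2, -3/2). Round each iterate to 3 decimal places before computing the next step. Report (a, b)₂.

(1.298, -2.890)

At (-1/2, -3/2): F = (4.000, -8.500).
Jacobian J = [[-2·a·b - 2·a - 5·b^2, -a^2 - 10·a·b + 2·b], [8·a·b, 4·a^2 + 2]].
At the point, J = [[-11.750, -10.750], [6.000, 3.000]] (det J = 29.250).
Solving J·Δ = −F gives Δ = (2.714, -2.594).
Then the next iterate is (a, b)₁ = (2.214, -4.094).
Round to (2.214, -4.094) and repeat: F = (-157.61546, -92.45981), J = [[-70.10395, 77.55136], [-72.51293, 21.60718]].
Δ = (-0.916, 1.204), so (a, b)₂ = (1.298, -2.890).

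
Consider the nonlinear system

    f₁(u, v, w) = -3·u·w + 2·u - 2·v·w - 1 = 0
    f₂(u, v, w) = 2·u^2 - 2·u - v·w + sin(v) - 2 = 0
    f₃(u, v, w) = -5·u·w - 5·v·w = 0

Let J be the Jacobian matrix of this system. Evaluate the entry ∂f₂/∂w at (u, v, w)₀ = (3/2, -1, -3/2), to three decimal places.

1.000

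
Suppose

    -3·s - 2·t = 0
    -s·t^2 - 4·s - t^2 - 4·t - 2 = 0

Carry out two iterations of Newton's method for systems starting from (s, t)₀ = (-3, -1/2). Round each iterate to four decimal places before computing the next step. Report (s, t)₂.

(0.1167, -0.1750)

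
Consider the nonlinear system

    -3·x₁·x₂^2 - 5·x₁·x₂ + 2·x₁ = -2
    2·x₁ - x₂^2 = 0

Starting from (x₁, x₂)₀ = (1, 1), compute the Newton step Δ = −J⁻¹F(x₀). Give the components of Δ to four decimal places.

(-0.5588, -0.0588)

At (1, 1): F = (-4.0000, 1.0000).
Jacobian J = [[-3·x₂^2 - 5·x₂ + 2, -6·x₁·x₂ - 5·x₁], [2, -2·x₂]].
At the point, J = [[-6.0000, -11.0000], [2.0000, -2.0000]] (det J = 34.0000).
Solving J·Δ = −F gives Δ = (-0.5588, -0.0588).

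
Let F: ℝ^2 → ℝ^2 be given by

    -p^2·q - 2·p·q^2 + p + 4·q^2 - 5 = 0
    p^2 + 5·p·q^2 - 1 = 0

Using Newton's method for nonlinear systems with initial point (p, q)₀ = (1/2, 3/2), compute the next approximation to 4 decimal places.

At (1/2, 3/2): F = (1.8750, 4.8750).
Jacobian J = [[-2·p·q - 2·q^2 + 1, -p^2 - 4·p·q + 8·q], [2·p + 5·q^2, 10·p·q]].
At the point, J = [[-5.0000, 8.7500], [12.2500, 7.5000]] (det J = -144.6875).
Solving J·Δ = −F gives Δ = (-0.1976, -0.3272).
Then the next iterate is (p, q)₁ = (0.3024, 1.1728).

(0.3024, 1.1728)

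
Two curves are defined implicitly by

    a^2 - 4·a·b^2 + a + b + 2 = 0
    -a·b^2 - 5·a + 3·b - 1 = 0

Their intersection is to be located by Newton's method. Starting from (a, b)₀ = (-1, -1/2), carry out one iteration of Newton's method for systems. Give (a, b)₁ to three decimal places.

At (-1, -1/2): F = (2.500, 2.750).
Jacobian J = [[2·a - 4·b^2 + 1, -8·a·b + 1], [-b^2 - 5, -2·a·b + 3]].
At the point, J = [[-2.000, -3.000], [-5.250, 2.000]] (det J = -19.750).
Solving J·Δ = −F gives Δ = (0.671, 0.386).
Then the next iterate is (a, b)₁ = (-0.329, -0.114).

(-0.329, -0.114)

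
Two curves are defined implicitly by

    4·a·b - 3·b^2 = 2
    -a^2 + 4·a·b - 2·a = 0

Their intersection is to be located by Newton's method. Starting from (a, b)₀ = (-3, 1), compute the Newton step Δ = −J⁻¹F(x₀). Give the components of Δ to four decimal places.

(0.6875, -0.7917)

At (-3, 1): F = (-17.0000, -15.0000).
Jacobian J = [[4·b, 4·a - 6·b], [-2·a + 4·b - 2, 4·a]].
At the point, J = [[4.0000, -18.0000], [8.0000, -12.0000]] (det J = 96.0000).
Solving J·Δ = −F gives Δ = (0.6875, -0.7917).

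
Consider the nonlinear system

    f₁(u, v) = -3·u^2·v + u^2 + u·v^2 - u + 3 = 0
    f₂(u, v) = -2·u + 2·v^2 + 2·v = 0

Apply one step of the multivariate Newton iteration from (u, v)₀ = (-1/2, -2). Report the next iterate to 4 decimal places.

(0.4717, -1.4906)

At (-1/2, -2): F = (3.2500, 5.0000).
Jacobian J = [[-6·u·v + 2·u + v^2 - 1, -3·u^2 + 2·u·v], [-2, 4·v + 2]].
At the point, J = [[-4.0000, 1.2500], [-2.0000, -6.0000]] (det J = 26.5000).
Solving J·Δ = −F gives Δ = (0.9717, 0.5094).
Then the next iterate is (u, v)₁ = (0.4717, -1.4906).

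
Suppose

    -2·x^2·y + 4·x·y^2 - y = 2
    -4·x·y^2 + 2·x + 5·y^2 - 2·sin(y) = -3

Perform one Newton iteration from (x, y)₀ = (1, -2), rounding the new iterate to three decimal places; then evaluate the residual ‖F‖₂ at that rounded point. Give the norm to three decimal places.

At (1, -2): F = (20.000, 10.81859).
Jacobian J = [[-4·x·y + 4·y^2, -2·x^2 + 8·x·y - 1], [-4·y^2 + 2, -8·x·y + 10·y - 2·cos(y)]].
At the point, J = [[24.000, -19.000], [-14.000, -3.16771]] (det J = -342.02495).
Solving J·Δ = −F gives Δ = (0.416, 1.578).
Then the next iterate is (x, y)₁ = (1.416, -0.422).
Re-evaluating at (1.416, -0.422): F = (1.12294, 6.53292), so ‖F‖₂ = 6.629.

6.629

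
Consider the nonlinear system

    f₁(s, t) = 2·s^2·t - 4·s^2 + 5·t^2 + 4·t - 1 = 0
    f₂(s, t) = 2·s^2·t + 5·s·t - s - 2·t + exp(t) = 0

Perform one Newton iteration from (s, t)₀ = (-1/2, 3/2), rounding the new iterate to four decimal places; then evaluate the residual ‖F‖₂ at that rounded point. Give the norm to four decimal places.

3.8022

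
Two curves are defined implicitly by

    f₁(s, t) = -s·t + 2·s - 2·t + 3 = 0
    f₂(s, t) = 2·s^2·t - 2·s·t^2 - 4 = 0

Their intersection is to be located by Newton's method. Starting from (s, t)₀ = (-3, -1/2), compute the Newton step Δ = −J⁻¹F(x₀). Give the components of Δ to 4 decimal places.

At (-3, -1/2): F = (-3.5000, -11.5000).
Jacobian J = [[-t + 2, -s - 2], [4·s·t - 2·t^2, 2·s^2 - 4·s·t]].
At the point, J = [[2.5000, 1.0000], [5.5000, 12.0000]] (det J = 24.5000).
Solving J·Δ = −F gives Δ = (1.2449, 0.3878).

(1.2449, 0.3878)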